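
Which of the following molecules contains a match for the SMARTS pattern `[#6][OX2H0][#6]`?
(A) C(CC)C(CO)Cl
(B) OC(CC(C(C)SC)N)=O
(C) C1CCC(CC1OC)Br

[#6][OX2H0][#6] describes an aliphatic oxygen bridging two carbons with no H on the oxygen (an ether).
(A) has a hydroxyl group (-OH) but the oxygen has H1, not H0 bridging two carbons.
(B) has a carboxylic acid group (-C(=O)OH) but the -OH oxygen has H1; the =O is OX1, not OX2.
(C) contains a methoxy ether (-OCH3), which satisfies every atom and bond constraint.
So the answer is (C).

C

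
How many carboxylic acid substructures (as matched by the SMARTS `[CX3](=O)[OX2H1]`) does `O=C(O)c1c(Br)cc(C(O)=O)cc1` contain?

2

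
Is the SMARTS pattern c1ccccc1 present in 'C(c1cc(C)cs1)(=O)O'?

The pattern c1ccccc1 describes six aromatic carbons in a ring — a benzene ring.
The closest candidate here is a methyl group (-CH3), but no six-membered all-carbon aromatic ring is present. No other fragment satisfies the full query, so there is no match.

No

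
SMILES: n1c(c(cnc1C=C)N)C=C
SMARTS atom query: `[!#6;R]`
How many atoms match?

2

The query [!#6;R] means: non-carbon atom that is part of a ring.
Check the 11 heavy atoms by environment: 2× n (aromatic, in 6-ring) → match; 4× c (aromatic, in 6-ring) → no; 4× C (acyclic) → no; 1× N (acyclic) → no.
That gives 2 matching atoms.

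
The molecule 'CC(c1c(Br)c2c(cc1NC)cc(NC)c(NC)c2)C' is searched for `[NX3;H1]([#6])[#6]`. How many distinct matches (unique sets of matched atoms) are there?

3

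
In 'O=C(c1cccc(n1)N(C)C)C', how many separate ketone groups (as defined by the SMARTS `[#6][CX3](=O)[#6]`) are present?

1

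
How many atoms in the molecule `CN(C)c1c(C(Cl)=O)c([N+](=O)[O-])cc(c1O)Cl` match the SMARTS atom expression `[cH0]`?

5

The query [cH0] means: aromatic carbon with no attached hydrogen (substituted or ring-fusion).
Check the 17 heavy atoms by environment: 1× c (aromatic, H1) → no; 5× c (aromatic, H0) → match; 1× N (charge +1, H0) → no; 1× O (charge -1, H0) → no; 2× O (H0) → no; 1× O (H1) → no; 2× Cl (H0) → no; 1× C (H0) → no; 1× N (H0) → no; 2× C (H3) → no.
That gives 5 matching atoms.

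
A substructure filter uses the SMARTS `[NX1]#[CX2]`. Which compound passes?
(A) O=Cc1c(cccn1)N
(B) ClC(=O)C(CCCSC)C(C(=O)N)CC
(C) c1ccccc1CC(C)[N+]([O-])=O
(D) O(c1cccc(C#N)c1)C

D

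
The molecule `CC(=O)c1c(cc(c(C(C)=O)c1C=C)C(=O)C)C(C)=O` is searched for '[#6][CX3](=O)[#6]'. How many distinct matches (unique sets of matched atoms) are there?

[#6][CX3](=O)[#6] is the SMARTS for a ketone: a carbonyl carbon (no H) flanked by two carbons.
The molecule carries 4 separate instances of an acetyl/ketone group (-C(=O)CH3) meeting every constraint; each maps to a distinct set of atoms, giving 4 matches.

4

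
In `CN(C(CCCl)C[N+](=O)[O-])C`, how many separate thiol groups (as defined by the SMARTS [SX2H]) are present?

0

[SX2H] is the SMARTS for a thiol: an aliphatic sulfur with two connections, one being H.
No fragment in the molecule satisfies every constraint, giving 0 matches.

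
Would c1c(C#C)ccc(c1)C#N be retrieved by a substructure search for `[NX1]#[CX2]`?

Yes

The pattern [NX1]#[CX2] describes a nitrogen triple-bonded to a two-connected carbon — a nitrile.
The molecule carries a nitrile (-C#N), whose atoms satisfy every constraint of the query, so the pattern matches.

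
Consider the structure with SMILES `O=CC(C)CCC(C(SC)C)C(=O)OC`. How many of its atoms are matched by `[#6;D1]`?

4

Check the 15 heavy atoms by environment: 4× C (D1) → match; 4× C (D3) → no; 3× C (D2) → no; 2× O (D1) → no; 1× O (D2) → no; 1× S (D2) → no.
That gives 4 matching atoms.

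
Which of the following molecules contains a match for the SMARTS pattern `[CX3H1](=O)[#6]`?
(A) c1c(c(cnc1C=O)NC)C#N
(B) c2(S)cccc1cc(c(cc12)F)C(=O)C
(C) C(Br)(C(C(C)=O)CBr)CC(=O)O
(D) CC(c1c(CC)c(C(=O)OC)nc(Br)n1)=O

[CX3H1](=O)[#6] describes an sp2 carbon with one H, double-bonded to O and single-bonded to carbon (an aldehyde).
(A) contains an aldehyde (-CHO), which satisfies every atom and bond constraint.
(B) has an acetyl/ketone group (-C(=O)CH3) but the carbonyl carbon has H0 (two carbon neighbours), not H1.
(C) has a carboxylic acid group (-C(=O)OH) but the carbonyl carbon has H0 and is bonded to O, not H1.
(D) has an acetyl/ketone group (-C(=O)CH3) but the carbonyl carbon has H0 (two carbon neighbours), not H1.
So the answer is (A).

A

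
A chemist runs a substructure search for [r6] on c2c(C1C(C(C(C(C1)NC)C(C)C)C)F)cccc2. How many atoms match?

12

Check the 19 heavy atoms by environment: 6× C (in 6-ring) → match; 1× F (acyclic) → no; 5× C (acyclic) → no; 1× N (acyclic) → no; 6× c (aromatic, in 6-ring) → match.
Summing the matching environments: 6 + 6 = 12 matching atoms.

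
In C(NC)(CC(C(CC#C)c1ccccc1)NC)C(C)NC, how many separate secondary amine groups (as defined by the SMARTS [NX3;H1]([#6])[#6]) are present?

3

[NX3;H1]([#6])[#6] is the SMARTS for a secondary amine: a trivalent nitrogen with one H, bonded to two carbons.
The molecule carries 3 separate instances of an N-methylamino group (-NHCH3) meeting every constraint; each maps to a distinct set of atoms, giving 3 matches.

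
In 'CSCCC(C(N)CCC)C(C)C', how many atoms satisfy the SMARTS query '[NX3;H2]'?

1

The query [NX3;H2] means: aliphatic N with 3 total connections, two of them H — an -NH2 nitrogen (amine or amide).
Check the 13 heavy atoms by environment: 4× C (H3, X4) → no; 4× C (H2, X4) → no; 3× C (H1, X4) → no; 1× N (H2, X3) → match; 1× S (H0, X2) → no.
That gives 1 matching atom.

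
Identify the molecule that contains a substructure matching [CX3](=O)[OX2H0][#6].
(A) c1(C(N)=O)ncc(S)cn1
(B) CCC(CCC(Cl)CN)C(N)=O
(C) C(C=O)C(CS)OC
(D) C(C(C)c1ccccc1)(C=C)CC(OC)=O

[CX3](=O)[OX2H0][#6] describes a carbonyl carbon bonded to an oxygen that is itself bonded to carbon (no H on that O) (an ester).
(A) has a primary amide (-C(=O)NH2) but the carbonyl is bonded to N, not to an O-C linkage.
(B) has a primary amide (-C(=O)NH2) but the carbonyl is bonded to N, not to an O-C linkage.
(C) has a methoxy ether (-OCH3) but the ether oxygen is not adjacent to a C=O carbon.
(D) contains a methyl-ester group (-C(=O)OCH3), which satisfies every atom and bond constraint.
So the answer is (D).

D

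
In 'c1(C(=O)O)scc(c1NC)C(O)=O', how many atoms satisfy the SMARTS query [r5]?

Check the 13 heavy atoms by environment: 1× s (aromatic, in 5-ring) → match; 4× c (aromatic, in 5-ring) → match; 3× C (acyclic) → no; 4× O (acyclic) → no; 1× N (acyclic) → no.
Summing the matching environments: 1 + 4 = 5 matching atoms.

5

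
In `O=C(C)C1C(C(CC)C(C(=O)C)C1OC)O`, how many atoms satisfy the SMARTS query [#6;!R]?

7

Check the 16 heavy atoms by environment: 5× C (in 5-ring) → no; 4× O (acyclic) → no; 7× C (acyclic) → match.
That gives 7 matching atoms.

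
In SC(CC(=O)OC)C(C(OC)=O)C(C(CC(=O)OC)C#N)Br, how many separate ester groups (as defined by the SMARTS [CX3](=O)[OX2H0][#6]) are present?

3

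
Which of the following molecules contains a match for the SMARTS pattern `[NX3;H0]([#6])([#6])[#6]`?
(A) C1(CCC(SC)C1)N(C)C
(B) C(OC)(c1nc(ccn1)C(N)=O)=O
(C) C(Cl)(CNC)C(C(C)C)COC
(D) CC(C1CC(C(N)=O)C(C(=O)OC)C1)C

A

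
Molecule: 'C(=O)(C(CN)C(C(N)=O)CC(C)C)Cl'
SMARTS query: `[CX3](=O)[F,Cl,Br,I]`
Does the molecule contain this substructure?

Yes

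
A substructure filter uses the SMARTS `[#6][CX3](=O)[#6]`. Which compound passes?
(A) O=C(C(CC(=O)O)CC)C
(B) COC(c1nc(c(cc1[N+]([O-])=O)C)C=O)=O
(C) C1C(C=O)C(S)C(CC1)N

A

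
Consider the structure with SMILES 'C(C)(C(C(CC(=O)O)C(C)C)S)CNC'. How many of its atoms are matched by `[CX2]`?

0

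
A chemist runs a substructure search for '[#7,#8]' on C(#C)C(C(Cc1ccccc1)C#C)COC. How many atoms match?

1

The query [#7,#8] means: nitrogen or oxygen (comma = OR).
Check the 16 heavy atoms by environment: 9× C → no; 1× O → match; 6× c (aromatic) → no.
That gives 1 matching atom.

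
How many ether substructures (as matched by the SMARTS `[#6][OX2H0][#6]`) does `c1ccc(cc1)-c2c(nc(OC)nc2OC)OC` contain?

3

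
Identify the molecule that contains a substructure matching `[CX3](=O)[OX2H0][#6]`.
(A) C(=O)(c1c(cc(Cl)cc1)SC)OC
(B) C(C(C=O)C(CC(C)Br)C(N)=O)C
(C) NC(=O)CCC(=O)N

A

[CX3](=O)[OX2H0][#6] describes a carbonyl carbon bonded to an oxygen that is itself bonded to carbon (no H on that O) (an ester).
(A) contains a methyl-ester group (-C(=O)OCH3), which satisfies every atom and bond constraint.
(B) has a primary amide (-C(=O)NH2) but the carbonyl is bonded to N, not to an O-C linkage.
(C) has a primary amide (-C(=O)NH2) but the carbonyl is bonded to N, not to an O-C linkage.
So the answer is (A).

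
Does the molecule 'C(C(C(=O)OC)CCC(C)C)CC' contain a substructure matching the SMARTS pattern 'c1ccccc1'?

No

The pattern c1ccccc1 describes six aromatic carbons in a ring — a benzene ring.
The closest candidate here is a methyl group (-CH3), but no six-membered all-carbon aromatic ring is present. No other fragment satisfies the full query, so there is no match.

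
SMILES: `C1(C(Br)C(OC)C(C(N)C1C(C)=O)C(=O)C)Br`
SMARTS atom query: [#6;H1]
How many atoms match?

Check the 17 heavy atoms by environment: 6× C (H1) → match; 1× N (H2) → no; 2× C (H0) → no; 3× O (H0) → no; 3× C (H3) → no; 2× Br (H0) → no.
That gives 6 matching atoms.

6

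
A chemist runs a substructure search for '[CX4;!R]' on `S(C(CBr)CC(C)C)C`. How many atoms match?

The query [CX4;!R] means: aliphatic carbon with four total connections, not in a ring.
Check the 9 heavy atoms by environment: 7× C (X4, acyclic) → match; 1× S (X2, acyclic) → no; 1× Br (X1, acyclic) → no.
That gives 7 matching atoms.

7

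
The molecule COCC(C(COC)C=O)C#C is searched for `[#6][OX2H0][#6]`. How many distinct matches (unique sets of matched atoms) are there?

2

[#6][OX2H0][#6] is the SMARTS for an ether: an aliphatic oxygen bridging two carbons with no H on the oxygen.
The molecule carries 2 separate instances of a methoxy ether (-OCH3) meeting every constraint; each maps to a distinct set of atoms, giving 2 matches.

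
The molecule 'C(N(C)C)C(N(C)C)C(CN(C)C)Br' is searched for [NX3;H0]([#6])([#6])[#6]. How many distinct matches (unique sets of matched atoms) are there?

3

[NX3;H0]([#6])([#6])[#6] is the SMARTS for a tertiary amine: a trivalent nitrogen with no H, bonded to three carbons.
The molecule carries 3 separate instances of a dimethylamino group (-N(CH3)2) meeting every constraint; each maps to a distinct set of atoms, giving 3 matches.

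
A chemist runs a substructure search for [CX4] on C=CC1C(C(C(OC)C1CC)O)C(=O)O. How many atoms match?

8

The query [CX4] means: C with X4: aliphatic carbon with exactly 4 total connections (bonds + H).
Check the 15 heavy atoms by environment: 8× C (X4) → match; 3× C (X3) → no; 1× O (X1) → no; 3× O (X2) → no.
That gives 8 matching atoms.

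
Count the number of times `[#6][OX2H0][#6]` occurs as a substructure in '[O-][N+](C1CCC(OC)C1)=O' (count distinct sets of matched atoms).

[#6][OX2H0][#6] is the SMARTS for an ether: an aliphatic oxygen bridging two carbons with no H on the oxygen.
Exactly one fragment in the molecule meets all constraints, giving 1 match.

1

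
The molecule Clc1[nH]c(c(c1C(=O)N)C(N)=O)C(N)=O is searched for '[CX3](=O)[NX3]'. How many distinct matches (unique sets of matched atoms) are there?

3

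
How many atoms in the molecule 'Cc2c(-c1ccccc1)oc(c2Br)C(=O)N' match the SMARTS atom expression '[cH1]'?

The query [cH1] means: aromatic carbon bearing exactly one hydrogen.
Check the 16 heavy atoms by environment: 1× o (aromatic, H0) → no; 5× c (aromatic, H0) → no; 1× C (H0) → no; 1× O (H0) → no; 1× N (H2) → no; 1× C (H3) → no; 1× Br (H0) → no; 5× c (aromatic, H1) → match.
That gives 5 matching atoms.

5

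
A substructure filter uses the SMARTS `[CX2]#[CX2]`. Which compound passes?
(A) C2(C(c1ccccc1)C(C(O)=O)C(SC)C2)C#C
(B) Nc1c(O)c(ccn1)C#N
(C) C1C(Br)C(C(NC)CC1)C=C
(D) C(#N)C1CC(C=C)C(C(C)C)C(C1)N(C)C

A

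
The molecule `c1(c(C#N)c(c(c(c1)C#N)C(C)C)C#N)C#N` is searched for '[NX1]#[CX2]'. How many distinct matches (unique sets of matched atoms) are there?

4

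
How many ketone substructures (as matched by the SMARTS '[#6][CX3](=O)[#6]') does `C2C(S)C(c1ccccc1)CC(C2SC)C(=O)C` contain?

1

[#6][CX3](=O)[#6] is the SMARTS for a ketone: a carbonyl carbon (no H) flanked by two carbons.
Exactly one fragment in the molecule meets all constraints, giving 1 match.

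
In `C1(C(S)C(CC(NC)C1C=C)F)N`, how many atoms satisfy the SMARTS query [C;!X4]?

2

The query [C;!X4] means: aliphatic carbon that does not have four total connections.
Check the 13 heavy atoms by environment: 7× C (X4) → no; 1× F (X1) → no; 1× S (X2) → no; 2× N (X3) → no; 2× C (X3) → match.
That gives 2 matching atoms.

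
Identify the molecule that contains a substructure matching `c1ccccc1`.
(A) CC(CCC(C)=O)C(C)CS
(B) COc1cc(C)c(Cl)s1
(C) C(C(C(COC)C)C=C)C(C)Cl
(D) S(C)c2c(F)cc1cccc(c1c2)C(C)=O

D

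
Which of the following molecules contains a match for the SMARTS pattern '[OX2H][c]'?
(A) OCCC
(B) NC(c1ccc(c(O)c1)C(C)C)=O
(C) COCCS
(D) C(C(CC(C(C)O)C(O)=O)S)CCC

B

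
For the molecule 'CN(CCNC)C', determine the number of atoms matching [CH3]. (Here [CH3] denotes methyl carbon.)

The query [CH3] means: aliphatic carbon with exactly three hydrogens.
Check the 7 heavy atoms by environment: 2× C (H2) → no; 1× N (H1) → no; 3× C (H3) → match; 1× N (H0) → no.
That gives 3 matching atoms.

3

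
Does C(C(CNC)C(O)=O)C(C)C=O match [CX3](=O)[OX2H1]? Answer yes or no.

The pattern [CX3](=O)[OX2H1] describes an sp2 carbon double-bonded to O and single-bonded to an -OH oxygen — a carboxylic acid.
The molecule carries a carboxylic acid group (-C(=O)OH), whose atoms satisfy every constraint of the query, so the pattern matches.

Yes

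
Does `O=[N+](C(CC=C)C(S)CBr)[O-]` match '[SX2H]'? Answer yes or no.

The pattern [SX2H] describes an aliphatic sulfur with two connections, one being H — a thiol.
The molecule carries a thiol (-SH), whose atoms satisfy every constraint of the query, so the pattern matches.

Yes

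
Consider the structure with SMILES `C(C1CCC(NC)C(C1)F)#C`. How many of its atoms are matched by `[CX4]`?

7

The query [CX4] means: C with X4: aliphatic carbon with exactly 4 total connections (bonds + H).
Check the 11 heavy atoms by environment: 7× C (X4) → match; 1× N (X3) → no; 1× F (X1) → no; 2× C (X2) → no.
That gives 7 matching atoms.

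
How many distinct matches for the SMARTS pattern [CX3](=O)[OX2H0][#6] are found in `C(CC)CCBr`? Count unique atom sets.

0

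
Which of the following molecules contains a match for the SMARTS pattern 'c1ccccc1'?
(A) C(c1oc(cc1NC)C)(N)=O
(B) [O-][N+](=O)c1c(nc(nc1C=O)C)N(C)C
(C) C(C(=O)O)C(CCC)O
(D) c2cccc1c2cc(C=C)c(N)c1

D

c1ccccc1 describes six aromatic carbons in a ring (a benzene ring).
(A) has a methyl group (-CH3) but no six-membered all-carbon aromatic ring is present.
(B) has a methyl group (-CH3) but no six-membered all-carbon aromatic ring is present.
(C) has a methyl group (-CH3) but no six-membered all-carbon aromatic ring is present.
(D) contains the required atom environment, so the pattern matches.
So the answer is (D).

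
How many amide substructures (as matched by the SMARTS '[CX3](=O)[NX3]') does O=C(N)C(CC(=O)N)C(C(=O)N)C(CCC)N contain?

3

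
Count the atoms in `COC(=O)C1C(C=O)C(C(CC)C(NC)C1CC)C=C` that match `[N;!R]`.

The query [N;!R] means: aliphatic nitrogen not in a ring.
Check the 20 heavy atoms by environment: 6× C (in 6-ring) → no; 10× C (acyclic) → no; 3× O (acyclic) → no; 1× N (acyclic) → match.
That gives 1 matching atom.

1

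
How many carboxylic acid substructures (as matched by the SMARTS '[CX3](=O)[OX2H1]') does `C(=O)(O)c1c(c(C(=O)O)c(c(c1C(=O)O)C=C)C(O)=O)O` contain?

4

[CX3](=O)[OX2H1] is the SMARTS for a carboxylic acid: an sp2 carbon double-bonded to O and single-bonded to an -OH oxygen.
The molecule carries 4 separate instances of a carboxylic acid group (-C(=O)OH) meeting every constraint; each maps to a distinct set of atoms, giving 4 matches.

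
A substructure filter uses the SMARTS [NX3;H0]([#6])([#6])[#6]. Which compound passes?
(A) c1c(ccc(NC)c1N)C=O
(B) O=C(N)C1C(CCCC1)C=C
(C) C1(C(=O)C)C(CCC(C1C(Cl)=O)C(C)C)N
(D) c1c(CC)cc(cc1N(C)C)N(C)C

D

[NX3;H0]([#6])([#6])[#6] describes a trivalent nitrogen with no H, bonded to three carbons (a tertiary amine).
(A) has a primary amino group (-NH2) but the nitrogen has H2, not H0 with three carbons.
(B) has a primary amide (-C(=O)NH2) but the amide nitrogen has H2 and only one carbon neighbour.
(C) has a primary amino group (-NH2) but the nitrogen has H2, not H0 with three carbons.
(D) contains a dimethylamino group (-N(CH3)2), which satisfies every atom and bond constraint.
So the answer is (D).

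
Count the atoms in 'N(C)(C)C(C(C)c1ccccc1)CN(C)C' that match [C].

Check the 16 heavy atoms by environment: 8× C → match; 2× N → no; 6× c (aromatic) → no.
That gives 8 matching atoms.

8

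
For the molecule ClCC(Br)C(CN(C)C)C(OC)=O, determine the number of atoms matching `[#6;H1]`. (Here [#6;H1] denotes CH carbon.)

2

Check the 13 heavy atoms by environment: 2× C (H2) → no; 2× C (H1) → match; 1× Br (H0) → no; 1× N (H0) → no; 3× C (H3) → no; 1× C (H0) → no; 2× O (H0) → no; 1× Cl (H0) → no.
That gives 2 matching atoms.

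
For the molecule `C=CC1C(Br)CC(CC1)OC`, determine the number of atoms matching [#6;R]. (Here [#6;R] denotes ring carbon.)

Check the 11 heavy atoms by environment: 6× C (in 6-ring) → match; 1× O (acyclic) → no; 3× C (acyclic) → no; 1× Br (acyclic) → no.
That gives 6 matching atoms.

6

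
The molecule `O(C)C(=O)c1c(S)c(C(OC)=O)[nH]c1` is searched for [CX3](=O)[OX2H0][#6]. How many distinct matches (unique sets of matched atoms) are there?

[CX3](=O)[OX2H0][#6] is the SMARTS for an ester: a carbonyl carbon bonded to an oxygen that is itself bonded to carbon (no H on that O).
The molecule carries 2 separate instances of a methyl-ester group (-C(=O)OCH3) meeting every constraint; each maps to a distinct set of atoms, giving 2 matches.

2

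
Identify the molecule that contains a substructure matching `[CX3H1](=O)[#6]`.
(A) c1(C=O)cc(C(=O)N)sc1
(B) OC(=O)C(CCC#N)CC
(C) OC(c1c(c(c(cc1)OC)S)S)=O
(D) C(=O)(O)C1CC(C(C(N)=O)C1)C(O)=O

[CX3H1](=O)[#6] describes an sp2 carbon with one H, double-bonded to O and single-bonded to carbon (an aldehyde).
(A) contains an aldehyde (-CHO), which satisfies every atom and bond constraint.
(B) has a carboxylic acid group (-C(=O)OH) but the carbonyl carbon has H0 and is bonded to O, not H1.
(C) has a carboxylic acid group (-C(=O)OH) but the carbonyl carbon has H0 and is bonded to O, not H1.
(D) has a carboxylic acid group (-C(=O)OH) but the carbonyl carbon has H0 and is bonded to O, not H1.
So the answer is (A).

A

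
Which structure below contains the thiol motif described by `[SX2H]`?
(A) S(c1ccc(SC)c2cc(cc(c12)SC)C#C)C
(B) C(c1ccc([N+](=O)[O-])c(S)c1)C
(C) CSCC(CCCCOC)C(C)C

B

[SX2H] describes an aliphatic sulfur with two connections, one being H (a thiol).
(A) has a methylthio ether (-SCH3) but the sulfur has H0 (bonded to two carbons), not H1.
(B) contains a thiol (-SH), which satisfies every atom and bond constraint.
(C) has a methylthio ether (-SCH3) but the sulfur has H0 (bonded to two carbons), not H1.
So the answer is (B).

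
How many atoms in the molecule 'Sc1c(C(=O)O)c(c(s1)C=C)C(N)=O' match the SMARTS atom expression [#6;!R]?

4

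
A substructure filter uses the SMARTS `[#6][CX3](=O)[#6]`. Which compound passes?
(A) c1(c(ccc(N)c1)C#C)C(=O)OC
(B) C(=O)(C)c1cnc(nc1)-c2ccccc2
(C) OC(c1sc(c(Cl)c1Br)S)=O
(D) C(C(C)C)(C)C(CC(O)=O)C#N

[#6][CX3](=O)[#6] describes a carbonyl carbon (no H) flanked by two carbons (a ketone).
(A) has a methyl-ester group (-C(=O)OCH3) but one neighbour of the carbonyl carbon is O, not C.
(B) contains an acetyl/ketone group (-C(=O)CH3), which satisfies every atom and bond constraint.
(C) has a carboxylic acid group (-C(=O)OH) but one neighbour of the carbonyl carbon is O, not C.
(D) has a carboxylic acid group (-C(=O)OH) but one neighbour of the carbonyl carbon is O, not C.
So the answer is (B).

B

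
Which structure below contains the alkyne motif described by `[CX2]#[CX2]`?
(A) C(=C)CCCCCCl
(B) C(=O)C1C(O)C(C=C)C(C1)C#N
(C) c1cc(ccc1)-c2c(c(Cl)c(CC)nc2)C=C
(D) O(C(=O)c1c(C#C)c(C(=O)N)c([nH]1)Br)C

D

[CX2]#[CX2] describes a carbon-carbon triple bond (an alkyne).
(A) has a vinyl group (-CH=CH2) but the C=C is a double bond; both carbons are CX3, not CX2.
(B) has a vinyl group (-CH=CH2) but the C=C is a double bond; both carbons are CX3, not CX2.
(C) has a vinyl group (-CH=CH2) but the C=C is a double bond; both carbons are CX3, not CX2.
(D) contains an ethynyl group (-C#CH), which satisfies every atom and bond constraint.
So the answer is (D).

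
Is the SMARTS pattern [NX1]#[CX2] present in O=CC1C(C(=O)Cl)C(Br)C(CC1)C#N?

The pattern [NX1]#[CX2] describes a nitrogen triple-bonded to a two-connected carbon — a nitrile.
The molecule carries a nitrile (-C#N), whose atoms satisfy every constraint of the query, so the pattern matches.

Yes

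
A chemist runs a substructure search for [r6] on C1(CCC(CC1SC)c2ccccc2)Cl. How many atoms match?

12

The query [r6] means: r6 matches atoms in a six-membered ring.
Check the 15 heavy atoms by environment: 6× C (in 6-ring) → match; 6× c (aromatic, in 6-ring) → match; 1× Cl (acyclic) → no; 1× S (acyclic) → no; 1× C (acyclic) → no.
Summing the matching environments: 6 + 6 = 12 matching atoms.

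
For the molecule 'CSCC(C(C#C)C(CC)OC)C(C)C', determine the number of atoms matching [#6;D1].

The query [#6;D1] means: carbon bonded to exactly one heavy atom.
Check the 15 heavy atoms by environment: 3× C (D2) → no; 4× C (D3) → no; 6× C (D1) → match; 1× S (D2) → no; 1× O (D2) → no.
That gives 6 matching atoms.

6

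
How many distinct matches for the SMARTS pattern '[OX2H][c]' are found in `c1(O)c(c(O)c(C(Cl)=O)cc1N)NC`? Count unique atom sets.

[OX2H][c] is the SMARTS for a phenol: a hydroxyl oxygen attached to an aromatic carbon.
The molecule carries 2 separate instances of a hydroxyl group (-OH) meeting every constraint; each maps to a distinct set of atoms, giving 2 matches.

2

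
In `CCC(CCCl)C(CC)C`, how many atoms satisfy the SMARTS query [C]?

The query [C] means: uppercase C matches aliphatic (non-aromatic) carbon only.
Check the 10 heavy atoms by environment: 9× C → match; 1× Cl → no.
That gives 9 matching atoms.

9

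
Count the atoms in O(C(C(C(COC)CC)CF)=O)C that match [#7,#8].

3

The query [#7,#8] means: nitrogen or oxygen (comma = OR).
Check the 13 heavy atoms by environment: 9× C → no; 3× O → match; 1× F → no.
That gives 3 matching atoms.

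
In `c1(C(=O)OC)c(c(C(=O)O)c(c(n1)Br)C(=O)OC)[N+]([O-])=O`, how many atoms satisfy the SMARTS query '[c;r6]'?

5

The query [c;r6] means: aromatic carbon that belongs to a six-membered ring.
Check the 21 heavy atoms by environment: 1× n (aromatic, in 6-ring) → no; 5× c (aromatic, in 6-ring) → match; 5× C (acyclic) → no; 7× O (acyclic) → no; 1× Br (acyclic) → no; 1× N (charge +1, acyclic) → no; 1× O (charge -1, acyclic) → no.
That gives 5 matching atoms.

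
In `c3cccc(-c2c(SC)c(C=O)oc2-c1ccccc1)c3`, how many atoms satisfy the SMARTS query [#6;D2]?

11

The query [#6;D2] means: any carbon bonded to exactly two heavy atoms.
Check the 21 heavy atoms by environment: 1× o (aromatic, D2) → no; 6× c (aromatic, D3) → no; 1× S (D2) → no; 1× C (D1) → no; 10× c (aromatic, D2) → match; 1× C (D2) → match; 1× O (D1) → no.
Summing the matching environments: 10 + 1 = 11 matching atoms.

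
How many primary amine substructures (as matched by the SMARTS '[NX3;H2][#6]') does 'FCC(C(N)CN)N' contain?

3

[NX3;H2][#6] is the SMARTS for a primary amine: a trivalent nitrogen with two H attached to carbon.
The molecule carries 3 separate instances of a primary amino group (-NH2) meeting every constraint; each maps to a distinct set of atoms, giving 3 matches.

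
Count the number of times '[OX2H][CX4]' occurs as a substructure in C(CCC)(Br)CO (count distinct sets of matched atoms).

[OX2H][CX4] is the SMARTS for an aliphatic alcohol: a hydroxyl oxygen bound to an sp3 (X4) carbon.
Exactly one fragment in the molecule meets all constraints, giving 1 match.

1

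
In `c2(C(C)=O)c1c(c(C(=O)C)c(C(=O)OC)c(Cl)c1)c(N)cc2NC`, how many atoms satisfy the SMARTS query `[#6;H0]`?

The query [#6;H0] means: any carbon with no attached hydrogen.
Check the 24 heavy atoms by environment: 8× c (aromatic, H0) → match; 2× c (aromatic, H1) → no; 1× N (H2) → no; 3× C (H0) → match; 4× O (H0) → no; 4× C (H3) → no; 1× N (H1) → no; 1× Cl (H0) → no.
Summing the matching environments: 8 + 3 = 11 matching atoms.

11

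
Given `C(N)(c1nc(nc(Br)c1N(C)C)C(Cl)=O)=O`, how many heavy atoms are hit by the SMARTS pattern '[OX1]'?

2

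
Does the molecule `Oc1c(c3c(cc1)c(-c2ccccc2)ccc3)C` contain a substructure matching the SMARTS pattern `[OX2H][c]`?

The pattern [OX2H][c] describes a hydroxyl oxygen attached to an aromatic carbon — a phenol.
The molecule carries a hydroxyl group (-OH), whose atoms satisfy every constraint of the query, so the pattern matches.

Yes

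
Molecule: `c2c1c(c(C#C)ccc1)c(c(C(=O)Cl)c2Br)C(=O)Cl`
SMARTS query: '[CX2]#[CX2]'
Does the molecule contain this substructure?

The pattern [CX2]#[CX2] describes a carbon-carbon triple bond — an alkyne.
The molecule carries an ethynyl group (-C#CH), whose atoms satisfy every constraint of the query, so the pattern matches.

Yes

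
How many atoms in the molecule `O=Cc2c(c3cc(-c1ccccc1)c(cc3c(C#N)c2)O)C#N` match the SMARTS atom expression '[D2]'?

11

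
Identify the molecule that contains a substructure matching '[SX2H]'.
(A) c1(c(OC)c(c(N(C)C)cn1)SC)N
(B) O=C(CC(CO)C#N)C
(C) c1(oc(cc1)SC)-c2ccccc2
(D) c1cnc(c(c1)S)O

D

[SX2H] describes an aliphatic sulfur with two connections, one being H (a thiol).
(A) has a methylthio ether (-SCH3) but the sulfur has H0 (bonded to two carbons), not H1.
(B) has a hydroxyl group (-OH) but it is an -OH, not an -SH.
(C) has a methylthio ether (-SCH3) but the sulfur has H0 (bonded to two carbons), not H1.
(D) contains a thiol (-SH), which satisfies every atom and bond constraint.
So the answer is (D).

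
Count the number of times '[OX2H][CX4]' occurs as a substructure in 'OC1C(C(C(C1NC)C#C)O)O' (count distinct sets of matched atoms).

3

[OX2H][CX4] is the SMARTS for an aliphatic alcohol: a hydroxyl oxygen bound to an sp3 (X4) carbon.
The molecule carries 3 separate instances of a hydroxyl group (-OH) meeting every constraint; each maps to a distinct set of atoms, giving 3 matches.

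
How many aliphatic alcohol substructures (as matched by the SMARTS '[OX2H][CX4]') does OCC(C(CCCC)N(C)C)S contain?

[OX2H][CX4] is the SMARTS for an aliphatic alcohol: a hydroxyl oxygen bound to an sp3 (X4) carbon.
Exactly one fragment in the molecule meets all constraints, giving 1 match.

1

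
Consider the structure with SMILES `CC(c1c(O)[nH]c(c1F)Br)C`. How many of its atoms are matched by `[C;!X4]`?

The query [C;!X4] means: aliphatic carbon that does not have four total connections.
Check the 11 heavy atoms by environment: 1× n (aromatic, X3) → no; 4× c (aromatic, X3) → no; 1× O (X2) → no; 3× C (X4) → no; 1× Br (X1) → no; 1× F (X1) → no.
No environment satisfies the query, so 0 matching atoms.

0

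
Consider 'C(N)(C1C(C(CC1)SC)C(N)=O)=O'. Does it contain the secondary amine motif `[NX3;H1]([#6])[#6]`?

No

The pattern [NX3;H1]([#6])[#6] describes a trivalent nitrogen with one H, bonded to two carbons — a secondary amine.
The closest candidate here is a primary amide (-C(=O)NH2), but the -C(=O)NH2 nitrogen has H2, not H1. No other fragment satisfies the full query, so there is no match.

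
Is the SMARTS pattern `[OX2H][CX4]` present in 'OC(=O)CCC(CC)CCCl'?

No

The pattern [OX2H][CX4] describes a hydroxyl oxygen bound to an sp3 (X4) carbon — an aliphatic alcohol.
The closest candidate here is a carboxylic acid group (-C(=O)OH), but the -OH is on a CX3 carbonyl carbon, not a CX4 carbon. No other fragment satisfies the full query, so there is no match.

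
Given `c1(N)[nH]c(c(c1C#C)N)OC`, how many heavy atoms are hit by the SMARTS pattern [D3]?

The query [D3] means: atom with exactly three heavy-atom neighbours.
Check the 11 heavy atoms by environment: 1× n (aromatic, D2) → no; 4× c (aromatic, D3) → match; 2× N (D1) → no; 1× O (D2) → no; 2× C (D1) → no; 1× C (D2) → no.
That gives 4 matching atoms.

4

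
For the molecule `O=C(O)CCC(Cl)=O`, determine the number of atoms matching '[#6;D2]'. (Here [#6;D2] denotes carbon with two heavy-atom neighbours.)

2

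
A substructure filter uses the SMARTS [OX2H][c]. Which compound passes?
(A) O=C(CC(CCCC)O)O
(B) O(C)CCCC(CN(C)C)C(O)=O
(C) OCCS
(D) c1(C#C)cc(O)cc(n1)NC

D

[OX2H][c] describes a hydroxyl oxygen attached to an aromatic carbon (a phenol).
(A) has a hydroxyl group (-OH) but the -OH is on an aliphatic carbon, not an aromatic c.
(B) has a methoxy ether (-OCH3) but the oxygen has H0, not H1.
(C) has a hydroxyl group (-OH) but the -OH is on an aliphatic carbon, not an aromatic c.
(D) contains a hydroxyl group (-OH), which satisfies every atom and bond constraint.
So the answer is (D).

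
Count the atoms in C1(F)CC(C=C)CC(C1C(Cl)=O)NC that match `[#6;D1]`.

2

Check the 14 heavy atoms by environment: 5× C (D3) → no; 3× C (D2) → no; 1× F (D1) → no; 1× N (D2) → no; 2× C (D1) → match; 1× O (D1) → no; 1× Cl (D1) → no.
That gives 2 matching atoms.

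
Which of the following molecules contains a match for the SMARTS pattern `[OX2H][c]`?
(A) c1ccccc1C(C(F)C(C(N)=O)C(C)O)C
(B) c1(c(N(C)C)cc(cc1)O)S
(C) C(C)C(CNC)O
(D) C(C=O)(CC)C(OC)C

[OX2H][c] describes a hydroxyl oxygen attached to an aromatic carbon (a phenol).
(A) has a hydroxyl group (-OH) but the -OH is on an aliphatic carbon, not an aromatic c.
(B) contains a hydroxyl group (-OH), which satisfies every atom and bond constraint.
(C) has a hydroxyl group (-OH) but the -OH is on an aliphatic carbon, not an aromatic c.
(D) has a methoxy ether (-OCH3) but the oxygen has H0, not H1.
So the answer is (B).

B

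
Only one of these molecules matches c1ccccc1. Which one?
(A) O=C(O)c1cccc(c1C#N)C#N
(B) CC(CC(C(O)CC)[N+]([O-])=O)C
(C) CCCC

A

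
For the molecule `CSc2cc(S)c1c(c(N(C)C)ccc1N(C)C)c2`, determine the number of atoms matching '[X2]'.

2

The query [X2] means: any atom with exactly two total connections (bonds + H).
Check the 19 heavy atoms by environment: 10× c (aromatic, X3) → no; 2× N (X3) → no; 5× C (X4) → no; 2× S (X2) → match.
That gives 2 matching atoms.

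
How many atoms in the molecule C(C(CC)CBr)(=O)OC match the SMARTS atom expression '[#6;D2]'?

2

The query [#6;D2] means: any carbon bonded to exactly two heavy atoms.
Check the 9 heavy atoms by environment: 2× C (D2) → match; 2× C (D3) → no; 1× O (D1) → no; 1× O (D2) → no; 2× C (D1) → no; 1× Br (D1) → no.
That gives 2 matching atoms.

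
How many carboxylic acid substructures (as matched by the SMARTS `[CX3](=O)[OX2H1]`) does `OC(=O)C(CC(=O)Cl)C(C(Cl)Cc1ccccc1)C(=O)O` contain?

2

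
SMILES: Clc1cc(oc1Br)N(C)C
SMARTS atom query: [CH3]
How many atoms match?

Check the 10 heavy atoms by environment: 1× o (aromatic, H0) → no; 3× c (aromatic, H0) → no; 1× c (aromatic, H1) → no; 1× N (H0) → no; 2× C (H3) → match; 1× Cl (H0) → no; 1× Br (H0) → no.
That gives 2 matching atoms.

2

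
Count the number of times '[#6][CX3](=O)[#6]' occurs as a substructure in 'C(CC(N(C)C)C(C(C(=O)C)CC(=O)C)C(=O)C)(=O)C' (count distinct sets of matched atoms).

4

[#6][CX3](=O)[#6] is the SMARTS for a ketone: a carbonyl carbon (no H) flanked by two carbons.
The molecule carries 4 separate instances of an acetyl/ketone group (-C(=O)CH3) meeting every constraint; each maps to a distinct set of atoms, giving 4 matches.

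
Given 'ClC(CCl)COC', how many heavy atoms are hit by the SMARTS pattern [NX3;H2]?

The query [NX3;H2] means: aliphatic N with 3 total connections, two of them H — an -NH2 nitrogen (amine or amide).
Check the 7 heavy atoms by environment: 2× C (H2, X4) → no; 1× C (H1, X4) → no; 2× Cl (H0, X1) → no; 1× O (H0, X2) → no; 1× C (H3, X4) → no.
No environment satisfies the query, so 0 matching atoms.

0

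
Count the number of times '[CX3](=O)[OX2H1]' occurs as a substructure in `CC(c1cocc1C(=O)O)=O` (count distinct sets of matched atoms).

1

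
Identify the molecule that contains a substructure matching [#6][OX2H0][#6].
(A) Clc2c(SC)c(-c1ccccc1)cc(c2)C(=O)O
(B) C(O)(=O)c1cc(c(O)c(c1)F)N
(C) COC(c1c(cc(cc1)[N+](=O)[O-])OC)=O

C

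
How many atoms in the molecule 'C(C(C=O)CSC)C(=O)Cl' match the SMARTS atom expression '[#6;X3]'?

2

Check the 10 heavy atoms by environment: 4× C (X4) → no; 2× C (X3) → match; 2× O (X1) → no; 1× S (X2) → no; 1× Cl (X1) → no.
That gives 2 matching atoms.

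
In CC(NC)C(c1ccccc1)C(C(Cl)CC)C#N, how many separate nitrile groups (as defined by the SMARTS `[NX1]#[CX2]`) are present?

[NX1]#[CX2] is the SMARTS for a nitrile: a nitrogen triple-bonded to a two-connected carbon.
Exactly one fragment in the molecule meets all constraints, giving 1 match.

1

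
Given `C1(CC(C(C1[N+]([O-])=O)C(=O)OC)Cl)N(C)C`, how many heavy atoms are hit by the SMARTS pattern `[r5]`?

5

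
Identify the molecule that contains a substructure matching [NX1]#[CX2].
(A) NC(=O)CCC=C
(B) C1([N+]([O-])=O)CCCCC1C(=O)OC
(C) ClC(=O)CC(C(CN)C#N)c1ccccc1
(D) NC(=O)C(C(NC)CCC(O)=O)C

[NX1]#[CX2] describes a nitrogen triple-bonded to a two-connected carbon (a nitrile).
(A) has a primary amide (-C(=O)NH2) but the nitrogen is NX3, not NX1.
(B) has a nitro group (-[N+](=O)[O-]) but there is no C#N triple bond.
(C) contains a nitrile (-C#N), which satisfies every atom and bond constraint.
(D) has a primary amide (-C(=O)NH2) but the nitrogen is NX3, not NX1.
So the answer is (C).

C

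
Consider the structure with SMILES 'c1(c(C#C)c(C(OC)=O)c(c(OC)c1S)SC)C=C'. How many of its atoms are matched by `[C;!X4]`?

5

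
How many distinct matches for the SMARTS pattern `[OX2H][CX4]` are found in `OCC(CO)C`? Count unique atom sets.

2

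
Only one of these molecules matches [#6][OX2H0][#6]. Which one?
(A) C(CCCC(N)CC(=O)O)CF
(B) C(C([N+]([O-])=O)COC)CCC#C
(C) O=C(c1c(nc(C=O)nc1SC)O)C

B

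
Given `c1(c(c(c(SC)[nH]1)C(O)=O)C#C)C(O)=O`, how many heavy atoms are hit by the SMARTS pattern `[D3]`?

6

The query [D3] means: atom with exactly three heavy-atom neighbours.
Check the 15 heavy atoms by environment: 1× n (aromatic, D2) → no; 4× c (aromatic, D3) → match; 2× C (D3) → match; 4× O (D1) → no; 1× C (D2) → no; 2× C (D1) → no; 1× S (D2) → no.
Summing the matching environments: 4 + 2 = 6 matching atoms.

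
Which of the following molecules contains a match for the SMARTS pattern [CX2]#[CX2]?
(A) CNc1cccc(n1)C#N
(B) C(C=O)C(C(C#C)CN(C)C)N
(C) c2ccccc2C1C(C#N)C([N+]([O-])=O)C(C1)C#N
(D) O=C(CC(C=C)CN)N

[CX2]#[CX2] describes a carbon-carbon triple bond (an alkyne).
(A) has a nitrile (-C#N) but the triple bond is C#N, not C#C.
(B) contains an ethynyl group (-C#CH), which satisfies every atom and bond constraint.
(C) has a nitrile (-C#N) but the triple bond is C#N, not C#C.
(D) has a vinyl group (-CH=CH2) but the C=C is a double bond; both carbons are CX3, not CX2.
So the answer is (B).

B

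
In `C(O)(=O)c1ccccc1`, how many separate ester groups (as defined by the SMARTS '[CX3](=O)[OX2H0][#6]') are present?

0

[CX3](=O)[OX2H0][#6] is the SMARTS for an ester: a carbonyl carbon bonded to an oxygen that is itself bonded to carbon (no H on that O).
The molecule has a carboxylic acid group (-C(=O)OH), but the singly-bonded O carries H (OX2H1, not H0); nothing else fits, so there are 0 matches.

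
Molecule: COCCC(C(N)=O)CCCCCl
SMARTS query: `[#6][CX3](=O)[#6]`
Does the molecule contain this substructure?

The pattern [#6][CX3](=O)[#6] describes a carbonyl carbon (no H) flanked by two carbons — a ketone.
The closest candidate here is a primary amide (-C(=O)NH2), but one neighbour of the carbonyl carbon is N, not C. No other fragment satisfies the full query, so there is no match.

No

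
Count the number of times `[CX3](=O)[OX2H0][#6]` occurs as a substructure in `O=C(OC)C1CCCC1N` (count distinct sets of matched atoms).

1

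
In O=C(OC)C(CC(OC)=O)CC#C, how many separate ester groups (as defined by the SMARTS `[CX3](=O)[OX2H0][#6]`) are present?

2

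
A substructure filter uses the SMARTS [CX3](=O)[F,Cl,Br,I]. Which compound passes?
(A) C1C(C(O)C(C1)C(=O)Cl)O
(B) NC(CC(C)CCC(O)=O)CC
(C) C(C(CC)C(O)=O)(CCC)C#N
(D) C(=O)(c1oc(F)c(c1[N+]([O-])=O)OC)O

A

[CX3](=O)[F,Cl,Br,I] describes a carbonyl carbon bonded to a halogen (an acyl halide).
(A) contains an acyl chloride (-C(=O)Cl), which satisfies every atom and bond constraint.
(B) has a carboxylic acid group (-C(=O)OH) but the carbonyl is bonded to -OH, not to a halogen.
(C) has a carboxylic acid group (-C(=O)OH) but the carbonyl is bonded to -OH, not to a halogen.
(D) has a carboxylic acid group (-C(=O)OH) but the carbonyl is bonded to -OH, not to a halogen.
So the answer is (A).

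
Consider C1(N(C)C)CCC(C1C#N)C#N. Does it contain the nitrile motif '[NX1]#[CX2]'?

The pattern [NX1]#[CX2] describes a nitrogen triple-bonded to a two-connected carbon — a nitrile.
The molecule carries a nitrile (-C#N), whose atoms satisfy every constraint of the query, so the pattern matches.

Yes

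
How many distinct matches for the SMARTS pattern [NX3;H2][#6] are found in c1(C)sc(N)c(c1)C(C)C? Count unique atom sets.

1

[NX3;H2][#6] is the SMARTS for a primary amine: a trivalent nitrogen with two H attached to carbon.
Exactly one fragment in the molecule meets all constraints, giving 1 match.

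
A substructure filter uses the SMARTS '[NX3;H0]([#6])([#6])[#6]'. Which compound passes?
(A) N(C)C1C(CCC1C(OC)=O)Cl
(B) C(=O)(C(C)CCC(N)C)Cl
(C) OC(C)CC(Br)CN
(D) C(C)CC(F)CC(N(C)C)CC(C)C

[NX3;H0]([#6])([#6])[#6] describes a trivalent nitrogen with no H, bonded to three carbons (a tertiary amine).
(A) has an N-methylamino group (-NHCH3) but the nitrogen still has one H (H1), not H0.
(B) has a primary amino group (-NH2) but the nitrogen has H2, not H0 with three carbons.
(C) has a primary amino group (-NH2) but the nitrogen has H2, not H0 with three carbons.
(D) contains a dimethylamino group (-N(CH3)2), which satisfies every atom and bond constraint.
So the answer is (D).

D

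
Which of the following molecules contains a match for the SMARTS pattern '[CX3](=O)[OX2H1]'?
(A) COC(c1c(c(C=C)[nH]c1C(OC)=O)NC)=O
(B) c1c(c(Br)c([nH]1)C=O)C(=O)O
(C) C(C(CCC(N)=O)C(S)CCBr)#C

B

[CX3](=O)[OX2H1] describes an sp2 carbon double-bonded to O and single-bonded to an -OH oxygen (a carboxylic acid).
(A) has a methyl-ester group (-C(=O)OCH3) but the singly-bonded O has no H (OX2H0, not OX2H1).
(B) contains a carboxylic acid group (-C(=O)OH), which satisfies every atom and bond constraint.
(C) has a primary amide (-C(=O)NH2) but the carbonyl is bonded to N, not to an -OH oxygen.
So the answer is (B).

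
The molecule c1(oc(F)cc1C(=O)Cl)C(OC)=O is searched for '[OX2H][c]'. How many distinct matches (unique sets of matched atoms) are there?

0

[OX2H][c] is the SMARTS for a phenol: a hydroxyl oxygen attached to an aromatic carbon.
No fragment in the molecule satisfies every constraint, giving 0 matches.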